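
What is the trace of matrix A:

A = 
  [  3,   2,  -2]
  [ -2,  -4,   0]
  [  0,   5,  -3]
-4

tr(A) = 3 + -4 + -3 = -4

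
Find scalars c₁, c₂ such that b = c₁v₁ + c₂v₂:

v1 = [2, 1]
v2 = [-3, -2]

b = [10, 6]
c1 = 2, c2 = -2

b = 2·v1 + -2·v2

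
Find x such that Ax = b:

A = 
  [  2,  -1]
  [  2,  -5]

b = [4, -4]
x = [3, 2]

Row reduce the augmented matrix [A|b]:
R2 → R2 - (1)·R1
REF = 
  [  2,  -1,   4]
  [  0,  -4,  -8]

Back-substitution:
x₂ = (-8) / (-4) = 2
x₁ = (4 - (-1)(2)) / 2 = 3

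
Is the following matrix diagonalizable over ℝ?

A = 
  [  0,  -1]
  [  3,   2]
No

tr(A) = 2, det(A) = 3
Characteristic polynomial: λ² - tr(A)λ + det(A) = λ² - 2λ + 3
λ² - 2λ + 3 = 0  ⇒  λ = (2 ± √((-2)² - 4·(3)))/2 = (2 ± √(-8))/2
  = 1 + i√2,  1 - i√2
Eigenvalues: 1 + i√2, 1 - i√2  (≈ 1 + 1.414i, 1 - 1.414i)
Has complex eigenvalues (not diagonalizable over ℝ).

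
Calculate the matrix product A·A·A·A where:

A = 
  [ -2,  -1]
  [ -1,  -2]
A² = A·A:
A²[1,1] = (-2)(-2) + (-1)(-1) = 5
A²[1,2] = (-2)(-1) + (-1)(-2) = 4
A²[2,1] = (-1)(-2) + (-2)(-1) = 4
A²[2,2] = (-1)(-1) + (-2)(-2) = 5
A² = 
  [  5,   4]
  [  4,   5]

A^3 = A^2·A:
A^3[1,1] = (5)(-2) + (4)(-1) = -14
A^3[1,2] = (5)(-1) + (4)(-2) = -13
A^3[2,1] = (4)(-2) + (5)(-1) = -13
A^3[2,2] = (4)(-1) + (5)(-2) = -14
A^3 = 
  [-14, -13]
  [-13, -14]

A^4 = A^3·A:
A^4[1,1] = (-14)(-2) + (-13)(-1) = 41
A^4[1,2] = (-14)(-1) + (-13)(-2) = 40
A^4[2,1] = (-13)(-2) + (-14)(-1) = 40
A^4[2,2] = (-13)(-1) + (-14)(-2) = 41
A^4 = 
  [ 41,  40]
  [ 40,  41]

Therefore
A^4 = 
  [ 41,  40]
  [ 40,  41]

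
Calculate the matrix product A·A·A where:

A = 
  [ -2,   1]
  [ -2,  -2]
A^3 = 
  [  4,  10]
  [-20,   4]

A² = A·A:
A²[1,1] = (-2)(-2) + (1)(-2) = 2
A²[1,2] = (-2)(1) + (1)(-2) = -4
A²[2,1] = (-2)(-2) + (-2)(-2) = 8
A²[2,2] = (-2)(1) + (-2)(-2) = 2
A² = 
  [  2,  -4]
  [  8,   2]

A^3 = A^2·A:
A^3[1,1] = (2)(-2) + (-4)(-2) = 4
A^3[1,2] = (2)(1) + (-4)(-2) = 10
A^3[2,1] = (8)(-2) + (2)(-2) = -20
A^3[2,2] = (8)(1) + (2)(-2) = 4
A^3 = 
  [  4,  10]
  [-20,   4]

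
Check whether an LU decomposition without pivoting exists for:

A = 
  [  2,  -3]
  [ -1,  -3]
Yes.
A[1,1] = 2 ≠ 0, so Gaussian elimination proceeds without a row swap: multiplier ℓ₂₁ = (-1)/(2) = -1/2, and U[2,2] = -3 - (-1/2)(-3) = -9/2.
L = 
  [   1,    0]
  [-1/2,    1]
U = 
  [   2,   -3]
  [   0, -9/2]
Check row 2 of LU: [(-1/2)(2), (-1/2)(-3) + (-9/2)] = [-1, -3] = row 2 of A ✓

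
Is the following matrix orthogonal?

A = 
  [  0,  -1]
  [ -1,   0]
Yes

AᵀA = 
  [  1,   0]
  [  0,   1]
= I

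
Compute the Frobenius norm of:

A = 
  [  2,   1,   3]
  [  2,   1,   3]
||A||_F = 5.292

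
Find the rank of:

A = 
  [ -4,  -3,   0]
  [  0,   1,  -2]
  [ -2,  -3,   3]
rank(A) = 2

Row reduce:
R3 → R3 - (1/2)·R1
R3 → R3 + (3/2)·R2
REF = 
  [ -4,  -3,   0]
  [  0,   1,  -2]
  [  0,   0,   0]
Pivot columns: 1, 2 → 2 pivots.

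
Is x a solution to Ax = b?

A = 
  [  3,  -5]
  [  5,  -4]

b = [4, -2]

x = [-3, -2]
No

Ax = [1, -7] ≠ b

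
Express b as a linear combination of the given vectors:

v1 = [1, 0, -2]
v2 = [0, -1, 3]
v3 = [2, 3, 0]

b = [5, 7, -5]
c1 = 1, c2 = -1, c3 = 2

b = 1·v1 + -1·v2 + 2·v3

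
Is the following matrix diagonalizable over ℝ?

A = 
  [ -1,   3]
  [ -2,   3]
No

tr(A) = 2, det(A) = 3
Characteristic polynomial: λ² - tr(A)λ + det(A) = λ² - 2λ + 3
λ² - 2λ + 3 = 0  ⇒  λ = (2 ± √((-2)² - 4·(3)))/2 = (2 ± √(-8))/2
  = 1 + i√2,  1 - i√2
Eigenvalues: 1 + i√2, 1 - i√2  (≈ 1 + 1.414i, 1 - 1.414i)
Has complex eigenvalues (not diagonalizable over ℝ).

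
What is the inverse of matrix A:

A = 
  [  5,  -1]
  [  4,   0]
det(A) = (5)(0) - (-1)(4) = 4
For a 2×2 matrix, A⁻¹ = (1/det(A)) · [[d, -b], [-c, a]]
    = (1/4) · [[0, 1], [-4, 5]]

A⁻¹ = 
  [  0, 1/4]
  [ -1, 5/4]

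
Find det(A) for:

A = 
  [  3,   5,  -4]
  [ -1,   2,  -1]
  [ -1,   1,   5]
59

Cofactor expansion along row 1:
det(A) = (3)·((2)(5) - (-1)(1)) - (5)·((-1)(5) - (-1)(-1)) + (-4)·((-1)(1) - (2)(-1))
  = (3)(11) - (5)(-6) + (-4)(1)
  = 59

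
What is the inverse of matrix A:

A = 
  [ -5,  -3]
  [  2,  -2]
det(A) = (-5)(-2) - (-3)(2) = 16
For a 2×2 matrix, A⁻¹ = (1/det(A)) · [[d, -b], [-c, a]]
    = (1/16) · [[-2, 3], [-2, -5]]

A⁻¹ = 
  [ -1/8,  3/16]
  [ -1/8, -5/16]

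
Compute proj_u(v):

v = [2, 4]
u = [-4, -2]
proj_u(v) = [16/5, 8/5]

v·u = (2)(-4) + (4)(-2) = -16
u·u = (-4)² + (-2)² = 20
proj_u(v) = (v·u / u·u) × u = (-16/20) × u = (-4/5) × u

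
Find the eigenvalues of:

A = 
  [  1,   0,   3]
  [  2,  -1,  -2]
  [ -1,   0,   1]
λ = -1, 1 + i√3, 1 - i√3  (≈ -1, 1 + 1.732i, 1 - 1.732i)

Characteristic polynomial: det(λI - A) = λ³ - λ² + 2λ + 4
Testing integer divisors of the constant term: p(-1) = 0, so (λ + 1) is a factor:
p(λ) = (λ + 1)(λ² - 2λ + 4)
λ² - 2λ + 4 = 0  ⇒  λ = (2 ± √((-2)² - 4·(4)))/2 = (2 ± √(-12))/2
  = 1 + i√3,  1 - i√3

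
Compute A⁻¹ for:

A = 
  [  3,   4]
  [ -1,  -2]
det(A) = (3)(-2) - (4)(-1) = -2
For a 2×2 matrix, A⁻¹ = (1/det(A)) · [[d, -b], [-c, a]]
    = (-1/2) · [[-2, -4], [1, 3]]

A⁻¹ = 
  [   1,    2]
  [-1/2, -3/2]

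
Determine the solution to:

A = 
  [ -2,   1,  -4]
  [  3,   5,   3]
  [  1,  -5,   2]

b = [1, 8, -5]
x = [2, 1, -1]

Row reduce the augmented matrix [A|b]:
R2 → R2 + (3/2)·R1
R3 → R3 + (1/2)·R1
R3 → R3 + (9/13)·R2
REF = 
  [    -2,      1,     -4,      1]
  [     0,   13/2,     -3,   19/2]
  [     0,      0, -27/13,  27/13]

Back-substitution:
x₃ = (27/13) / (-27/13) = -1
x₂ = (19/2 - (-3)(-1)) / (13/2) = 1
x₁ = (1 - (1)(1) - (-4)(-1)) / (-2) = 2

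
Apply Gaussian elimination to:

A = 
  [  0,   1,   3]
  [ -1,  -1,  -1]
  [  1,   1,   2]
Row operations:
Swap R1 ↔ R2
R3 → R3 + (1)·R1

Resulting echelon form:
REF = 
  [ -1,  -1,  -1]
  [  0,   1,   3]
  [  0,   0,   1]

Rank = 3 (number of non-zero pivot rows).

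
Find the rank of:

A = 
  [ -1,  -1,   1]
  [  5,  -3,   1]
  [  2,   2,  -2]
rank(A) = 2

Row reduce:
R2 → R2 + (5)·R1
R3 → R3 + (2)·R1
REF = 
  [ -1,  -1,   1]
  [  0,  -8,   6]
  [  0,   0,   0]
Pivot columns: 1, 2 → 2 pivots.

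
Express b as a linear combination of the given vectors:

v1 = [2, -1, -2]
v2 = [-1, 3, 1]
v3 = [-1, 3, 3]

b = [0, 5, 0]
c1 = 1, c2 = 2, c3 = 0

b = 1·v1 + 2·v2 + 0·v3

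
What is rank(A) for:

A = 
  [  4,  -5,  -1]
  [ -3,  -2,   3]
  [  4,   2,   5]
Row reduce:
R2 → R2 + (3/4)·R1
R3 → R3 - (1)·R1
R3 → R3 + (28/23)·R2
REF = 
  [     4,     -5,     -1]
  [     0,  -23/4,    9/4]
  [     0,      0, 201/23]
Pivot columns: 1, 2, 3 → 3 pivots.

rank(A) = 3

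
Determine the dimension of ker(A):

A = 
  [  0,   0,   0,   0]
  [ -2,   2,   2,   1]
nullity(A) = 3

Row reduce:
Swap R1 ↔ R2
REF = 
  [ -2,   2,   2,   1]
  [  0,   0,   0,   0]
Pivot columns: 1 → 1 pivot.
rank(A) = 1, so nullity(A) = 4 - 1 = 3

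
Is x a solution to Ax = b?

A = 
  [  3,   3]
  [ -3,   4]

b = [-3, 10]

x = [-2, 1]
Yes

Ax = [-3, 10] = b ✓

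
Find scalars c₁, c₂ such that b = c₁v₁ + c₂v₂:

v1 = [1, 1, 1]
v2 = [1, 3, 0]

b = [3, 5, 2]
c1 = 2, c2 = 1

b = 2·v1 + 1·v2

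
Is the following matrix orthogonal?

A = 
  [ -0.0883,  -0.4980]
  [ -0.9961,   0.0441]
No

AᵀA = 
  [  1,   0]
  [  0,   0.2499]
≠ I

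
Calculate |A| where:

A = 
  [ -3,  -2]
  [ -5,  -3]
For a 2×2 matrix, det = ad - bc = (-3)(-3) - (-2)(-5) = -1

det(A) = -1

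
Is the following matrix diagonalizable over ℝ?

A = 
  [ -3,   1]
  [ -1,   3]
Yes

tr(A) = 0, det(A) = -8
Characteristic polynomial: λ² - tr(A)λ + det(A) = λ² - 8
λ² - 8 = 0  ⇒  λ = (0 ± √((0)² - 4·(-8)))/2 = (0 ± √(32))/2
  = 2√2,  -2√2
Eigenvalues: 2√2, -2√2  (≈ 2.828, -2.828)
The two irrational eigenvalues are distinct (simple), so each has alg. mult. = geom. mult. = 1.
Sum of geometric multiplicities equals n, so A has n independent eigenvectors.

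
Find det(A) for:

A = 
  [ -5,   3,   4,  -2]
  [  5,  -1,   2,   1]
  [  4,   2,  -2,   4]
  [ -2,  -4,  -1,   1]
502

Cofactor expansion along row 1: det(A) = a₁₁M₁₁ - a₁₂M₁₂ + a₁₃M₁₃ - a₁₄M₁₄

M₁₁ = det[[-1, 2, 1]; [2, -2, 4]; [-4, -1, 1]]
  = (-1)·((-2)(1) - (4)(-1)) - (2)·((2)(1) - (4)(-4)) + (1)·((2)(-1) - (-2)(-4))
  = (-1)(2) - (2)(18) + (1)(-10)
  = -48
M₁₂ = det[[5, 2, 1]; [4, -2, 4]; [-2, -1, 1]]
  = (5)·((-2)(1) - (4)(-1)) - (2)·((4)(1) - (4)(-2)) + (1)·((4)(-1) - (-2)(-2))
  = (5)(2) - (2)(12) + (1)(-8)
  = -22
M₁₃ = det[[5, -1, 1]; [4, 2, 4]; [-2, -4, 1]]
  = (5)·((2)(1) - (4)(-4)) - (-1)·((4)(1) - (4)(-2)) + (1)·((4)(-4) - (2)(-2))
  = (5)(18) - (-1)(12) + (1)(-12)
  = 90
M₁₄ = det[[5, -1, 2]; [4, 2, -2]; [-2, -4, -1]]
  = (5)·((2)(-1) - (-2)(-4)) - (-1)·((4)(-1) - (-2)(-2)) + (2)·((4)(-4) - (2)(-2))
  = (5)(-10) - (-1)(-8) + (2)(-12)
  = -82

det(A) = (-5)(-48) - (3)(-22) + (4)(90) - (-2)(-82) = 502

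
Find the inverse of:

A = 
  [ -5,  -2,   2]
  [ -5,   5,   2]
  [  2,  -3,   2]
det(A) = (-5)·((5)(2) - (2)(-3)) - (-2)·((-5)(2) - (2)(2)) + (2)·((-5)(-3) - (5)(2))
  = (-5)(16) - (-2)(-14) + (2)(5)
  = -98
det(A) = -98 ≠ 0, so A is invertible.

Cofactors Cᵢⱼ = (-1)ⁱ⁺ʲ·Mᵢⱼ:
C = 
  [ 16,  14,   5]
  [ -2, -14, -19]
  [-14,   0, -35]

adj(A) = Cᵀ:
adj(A) = 
  [ 16,  -2, -14]
  [ 14, -14,   0]
  [  5, -19, -35]

A⁻¹ = (-1/98) · adj(A):
A⁻¹ = 
  [-8/49,  1/49,   1/7]
  [ -1/7,   1/7,     0]
  [-5/98, 19/98,  5/14]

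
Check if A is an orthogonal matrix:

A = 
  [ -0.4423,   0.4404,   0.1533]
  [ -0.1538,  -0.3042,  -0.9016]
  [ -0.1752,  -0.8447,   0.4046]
No

AᵀA = 
  [  0.2500,   0,   0]
  [  0,   1,   0]
  [  0,   0,   1.0001]
≠ I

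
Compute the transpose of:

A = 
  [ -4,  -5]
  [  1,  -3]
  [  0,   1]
Aᵀ = 
  [ -4,   1,   0]
  [ -5,  -3,   1]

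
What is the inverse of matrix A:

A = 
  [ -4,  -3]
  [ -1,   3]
det(A) = (-4)(3) - (-3)(-1) = -15
For a 2×2 matrix, A⁻¹ = (1/det(A)) · [[d, -b], [-c, a]]
    = (-1/15) · [[3, 3], [1, -4]]

A⁻¹ = 
  [ -1/5,  -1/5]
  [-1/15,  4/15]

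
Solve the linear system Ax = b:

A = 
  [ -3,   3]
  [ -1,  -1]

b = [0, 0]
x = [0, 0]

Row reduce the augmented matrix [A|b]:
R2 → R2 - (1/3)·R1
REF = 
  [ -3,   3,   0]
  [  0,  -2,   0]

Back-substitution:
x₂ = 0 / (-2) = 0
x₁ = (0 - (3)(0)) / (-3) = 0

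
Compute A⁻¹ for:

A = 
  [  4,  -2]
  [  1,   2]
det(A) = (4)(2) - (-2)(1) = 10
For a 2×2 matrix, A⁻¹ = (1/det(A)) · [[d, -b], [-c, a]]
    = (1/10) · [[2, 2], [-1, 4]]

A⁻¹ = 
  [  1/5,   1/5]
  [-1/10,   2/5]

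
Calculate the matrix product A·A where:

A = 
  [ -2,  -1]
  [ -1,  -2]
A² = A·A:
A²[1,1] = (-2)(-2) + (-1)(-1) = 5
A²[1,2] = (-2)(-1) + (-1)(-2) = 4
A²[2,1] = (-1)(-2) + (-2)(-1) = 4
A²[2,2] = (-1)(-1) + (-2)(-2) = 5
A² = 
  [  5,   4]
  [  4,   5]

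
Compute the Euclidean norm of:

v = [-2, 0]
2

||v||₂ = √((-2)² + (0)²) = √4 = 2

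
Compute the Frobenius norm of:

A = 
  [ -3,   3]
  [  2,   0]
||A||_F = 4.69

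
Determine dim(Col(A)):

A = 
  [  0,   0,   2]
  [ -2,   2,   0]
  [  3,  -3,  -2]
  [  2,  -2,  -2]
dim(Col(A)) = 2

Row reduce:
Swap R1 ↔ R2
R3 → R3 + (3/2)·R1
R4 → R4 + (1)·R1
R3 → R3 + (1)·R2
R4 → R4 + (1)·R2
REF = 
  [ -2,   2,   0]
  [  0,   0,   2]
  [  0,   0,   0]
  [  0,   0,   0]
Pivot columns: 1, 3 → 2 pivots.
dim(Col(A)) = number of pivot columns = 2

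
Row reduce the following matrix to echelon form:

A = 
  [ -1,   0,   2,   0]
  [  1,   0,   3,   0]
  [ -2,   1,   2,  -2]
Row operations:
R2 → R2 + (1)·R1
R3 → R3 - (2)·R1
Swap R2 ↔ R3

Resulting echelon form:
REF = 
  [ -1,   0,   2,   0]
  [  0,   1,  -2,  -2]
  [  0,   0,   5,   0]

Rank = 3 (number of non-zero pivot rows).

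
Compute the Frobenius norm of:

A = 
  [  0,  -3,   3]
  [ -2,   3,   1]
||A||_F = 5.657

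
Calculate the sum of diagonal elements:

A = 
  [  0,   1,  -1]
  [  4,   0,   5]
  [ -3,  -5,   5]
5

tr(A) = 0 + 0 + 5 = 5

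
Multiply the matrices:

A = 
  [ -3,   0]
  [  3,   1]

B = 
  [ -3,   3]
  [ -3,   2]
AB = 
  [  9,  -9]
  [-12,  11]

A is 2×2 and B is 2×2, so AB is 2×2. Each entry is (row of A)·(column of B):
AB[1,1] = (-3)(-3) + (0)(-3) = 9
AB[1,2] = (-3)(3) + (0)(2) = -9
AB[2,1] = (3)(-3) + (1)(-3) = -12
AB[2,2] = (3)(3) + (1)(2) = 11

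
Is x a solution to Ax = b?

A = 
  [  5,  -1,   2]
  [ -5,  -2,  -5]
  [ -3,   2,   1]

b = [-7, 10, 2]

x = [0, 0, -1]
No

Ax = [-2, 5, -1] ≠ b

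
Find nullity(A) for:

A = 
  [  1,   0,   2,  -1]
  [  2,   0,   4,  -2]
nullity(A) = 3

Row reduce:
R2 → R2 - (2)·R1
REF = 
  [  1,   0,   2,  -1]
  [  0,   0,   0,   0]
Pivot columns: 1 → 1 pivot.
rank(A) = 1, so nullity(A) = 4 - 1 = 3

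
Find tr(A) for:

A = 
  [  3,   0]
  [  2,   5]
8

tr(A) = 3 + 5 = 8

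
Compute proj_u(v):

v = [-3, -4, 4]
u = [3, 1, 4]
v·u = (-3)(3) + (-4)(1) + (4)(4) = 3
u·u = (3)² + (1)² + (4)² = 26
proj_u(v) = (v·u / u·u) × u = (3/26) × u

proj_u(v) = [9/26, 3/26, 6/13]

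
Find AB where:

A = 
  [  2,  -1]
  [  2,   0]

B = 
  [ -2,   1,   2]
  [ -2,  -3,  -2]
AB = 
  [ -2,   5,   6]
  [ -4,   2,   4]

A is 2×2 and B is 2×3, so AB is 2×3. Each entry is (row of A)·(column of B):
AB[1,1] = (2)(-2) + (-1)(-2) = -2
AB[1,2] = (2)(1) + (-1)(-3) = 5
AB[1,3] = (2)(2) + (-1)(-2) = 6
AB[2,1] = (2)(-2) + (0)(-2) = -4
AB[2,2] = (2)(1) + (0)(-3) = 2
AB[2,3] = (2)(2) + (0)(-2) = 4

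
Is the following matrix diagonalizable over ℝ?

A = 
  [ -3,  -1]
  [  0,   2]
Yes

tr(A) = -1, det(A) = -6
Characteristic polynomial: λ² - tr(A)λ + det(A) = λ² + λ - 6
λ² + λ - 6 = (λ + 3)(λ - 2)
Eigenvalues: 2, -3
λ=-3: alg. mult. = 1, geom. mult. = 2 - rank(A - (-3)I) = 2 - 1 = 1
λ=2: alg. mult. = 1, geom. mult. = 2 - rank(A - (2)I) = 2 - 1 = 1
Sum of geometric multiplicities equals n, so A has n independent eigenvectors.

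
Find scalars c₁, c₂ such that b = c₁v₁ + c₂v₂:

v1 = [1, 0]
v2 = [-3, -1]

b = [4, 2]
c1 = -2, c2 = -2

b = -2·v1 + -2·v2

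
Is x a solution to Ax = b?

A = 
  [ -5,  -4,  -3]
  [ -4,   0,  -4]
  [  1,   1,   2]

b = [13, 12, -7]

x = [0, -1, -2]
No

Ax = [10, 8, -5] ≠ b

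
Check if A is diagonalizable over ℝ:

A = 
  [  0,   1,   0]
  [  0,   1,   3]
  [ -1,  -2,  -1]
No

Characteristic polynomial: det(λI - A) = λ³ + 5λ + 3
By the rational root theorem any rational root is an integer dividing 3; none of those is a root, so p(λ) has no rational roots and hence (being an irreducible cubic) no repeated roots.
Discriminant of the cubic: Δ = -743
Δ < 0 ⇒ one real eigenvalue and a complex-conjugate pair: λ ≈ 0.282 + 2.289i, 0.282 - 2.289i, -0.5641
Has complex eigenvalues (not diagonalizable over ℝ).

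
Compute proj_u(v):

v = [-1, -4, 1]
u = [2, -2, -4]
proj_u(v) = [1/6, -1/6, -1/3]

v·u = (-1)(2) + (-4)(-2) + (1)(-4) = 2
u·u = (2)² + (-2)² + (-4)² = 24
proj_u(v) = (v·u / u·u) × u = (2/24) × u = (1/12) × u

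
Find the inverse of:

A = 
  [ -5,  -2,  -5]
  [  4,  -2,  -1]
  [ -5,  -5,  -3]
det(A) = (-5)·((-2)(-3) - (-1)(-5)) - (-2)·((4)(-3) - (-1)(-5)) + (-5)·((4)(-5) - (-2)(-5))
  = (-5)(1) - (-2)(-17) + (-5)(-30)
  = 111
det(A) = 111 ≠ 0, so A is invertible.

Cofactors Cᵢⱼ = (-1)ⁱ⁺ʲ·Mᵢⱼ:
C = 
  [  1,  17, -30]
  [ 19, -10, -15]
  [ -8, -25,  18]

adj(A) = Cᵀ:
adj(A) = 
  [  1,  19,  -8]
  [ 17, -10, -25]
  [-30, -15,  18]

A⁻¹ = (1/111) · adj(A):
A⁻¹ = 
  [  1/111,  19/111,  -8/111]
  [ 17/111, -10/111, -25/111]
  [ -10/37,   -5/37,    6/37]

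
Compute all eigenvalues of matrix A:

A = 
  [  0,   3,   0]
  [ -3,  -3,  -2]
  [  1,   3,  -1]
Characteristic polynomial: det(λI - A) = λ³ + 4λ² + 18λ + 15
Testing integer divisors of the constant term: p(-1) = 0, so (λ + 1) is a factor:
p(λ) = (λ + 1)(λ² + 3λ + 15)
λ² + 3λ + 15 = 0  ⇒  λ = (-3 ± √((3)² - 4·(15)))/2 = (-3 ± √(-51))/2
  = (-3 + i√51)/2,  (-3 - i√51)/2

λ = -1, (-3 + i√51)/2, (-3 - i√51)/2  (≈ -1, -1.5 + 3.571i, -1.5 - 3.571i)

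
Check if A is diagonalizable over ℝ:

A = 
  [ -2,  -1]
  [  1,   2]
Yes

tr(A) = 0, det(A) = -3
Characteristic polynomial: λ² - tr(A)λ + det(A) = λ² - 3
λ² - 3 = 0  ⇒  λ = (0 ± √((0)² - 4·(-3)))/2 = (0 ± √(12))/2
  = √3,  -√3
Eigenvalues: √3, -√3  (≈ 1.732, -1.732)
The two irrational eigenvalues are distinct (simple), so each has alg. mult. = geom. mult. = 1.
Sum of geometric multiplicities equals n, so A has n independent eigenvectors.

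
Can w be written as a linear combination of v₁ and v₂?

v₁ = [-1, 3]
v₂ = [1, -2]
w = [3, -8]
Yes

Form the augmented matrix and row-reduce:
[v₁|v₂|w] = 
  [ -1,   1,   3]
  [  3,  -2,  -8]
R2 → R2 + (3)·R1
REF = 
  [ -1,   1,   3]
  [  0,   1,   1]

No row of the form [0 0 | nonzero], so the system is consistent. Back-substitution gives c₁ = -2, c₂ = 1: w = (-2)·v₁ + (1)·v₂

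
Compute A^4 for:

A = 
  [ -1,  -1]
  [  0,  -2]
A² = A·A:
A²[1,1] = (-1)(-1) + (-1)(0) = 1
A²[1,2] = (-1)(-1) + (-1)(-2) = 3
A²[2,1] = (0)(-1) + (-2)(0) = 0
A²[2,2] = (0)(-1) + (-2)(-2) = 4
A² = 
  [  1,   3]
  [  0,   4]

A^3 = A^2·A:
A^3[1,1] = (1)(-1) + (3)(0) = -1
A^3[1,2] = (1)(-1) + (3)(-2) = -7
A^3[2,1] = (0)(-1) + (4)(0) = 0
A^3[2,2] = (0)(-1) + (4)(-2) = -8
A^3 = 
  [ -1,  -7]
  [  0,  -8]

A^4 = A^3·A:
A^4[1,1] = (-1)(-1) + (-7)(0) = 1
A^4[1,2] = (-1)(-1) + (-7)(-2) = 15
A^4[2,1] = (0)(-1) + (-8)(0) = 0
A^4[2,2] = (0)(-1) + (-8)(-2) = 16
A^4 = 
  [  1,  15]
  [  0,  16]

Therefore
A^4 = 
  [  1,  15]
  [  0,  16]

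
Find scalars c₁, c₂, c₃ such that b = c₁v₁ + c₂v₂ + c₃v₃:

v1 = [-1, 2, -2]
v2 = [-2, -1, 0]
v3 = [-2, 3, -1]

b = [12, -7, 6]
c1 = -2, c2 = -3, c3 = -2

b = -2·v1 + -3·v2 + -2·v3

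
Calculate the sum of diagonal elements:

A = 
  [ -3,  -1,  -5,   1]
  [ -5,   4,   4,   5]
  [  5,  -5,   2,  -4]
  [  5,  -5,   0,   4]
7

tr(A) = -3 + 4 + 2 + 4 = 7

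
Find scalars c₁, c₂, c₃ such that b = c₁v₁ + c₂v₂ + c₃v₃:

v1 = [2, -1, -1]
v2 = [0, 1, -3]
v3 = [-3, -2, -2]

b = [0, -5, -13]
c1 = 3, c2 = 2, c3 = 2

b = 3·v1 + 2·v2 + 2·v3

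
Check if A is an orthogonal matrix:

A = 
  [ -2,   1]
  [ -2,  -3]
No

AᵀA = 
  [  8,   4]
  [  4,  10]
≠ I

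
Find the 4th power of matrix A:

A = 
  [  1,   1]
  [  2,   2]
A^4 = 
  [ 27,  27]
  [ 54,  54]

A² = A·A:
A²[1,1] = (1)(1) + (1)(2) = 3
A²[1,2] = (1)(1) + (1)(2) = 3
A²[2,1] = (2)(1) + (2)(2) = 6
A²[2,2] = (2)(1) + (2)(2) = 6
A² = 
  [  3,   3]
  [  6,   6]

A^3 = A^2·A:
A^3[1,1] = (3)(1) + (3)(2) = 9
A^3[1,2] = (3)(1) + (3)(2) = 9
A^3[2,1] = (6)(1) + (6)(2) = 18
A^3[2,2] = (6)(1) + (6)(2) = 18
A^3 = 
  [  9,   9]
  [ 18,  18]

A^4 = A^3·A:
A^4[1,1] = (9)(1) + (9)(2) = 27
A^4[1,2] = (9)(1) + (9)(2) = 27
A^4[2,1] = (18)(1) + (18)(2) = 54
A^4[2,2] = (18)(1) + (18)(2) = 54
A^4 = 
  [ 27,  27]
  [ 54,  54]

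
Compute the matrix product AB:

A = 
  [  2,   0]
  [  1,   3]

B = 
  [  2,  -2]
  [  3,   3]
A is 2×2 and B is 2×2, so AB is 2×2. Each entry is (row of A)·(column of B):
AB[1,1] = (2)(2) + (0)(3) = 4
AB[1,2] = (2)(-2) + (0)(3) = -4
AB[2,1] = (1)(2) + (3)(3) = 11
AB[2,2] = (1)(-2) + (3)(3) = 7

AB = 
  [  4,  -4]
  [ 11,   7]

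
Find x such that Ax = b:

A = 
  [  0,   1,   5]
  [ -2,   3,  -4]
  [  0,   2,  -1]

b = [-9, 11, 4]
Row reduce the augmented matrix [A|b]:
Swap R1 ↔ R2
R3 → R3 - (2)·R2
REF = 
  [ -2,   3,  -4,  11]
  [  0,   1,   5,  -9]
  [  0,   0, -11,  22]

Back-substitution:
x₃ = 22 / (-11) = -2
x₂ = (-9 - (5)(-2)) / 1 = 1
x₁ = (11 - (3)(1) - (-4)(-2)) / (-2) = 0

x = [0, 1, -2]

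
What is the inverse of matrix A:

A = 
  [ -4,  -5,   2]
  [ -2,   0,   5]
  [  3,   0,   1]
det(A) = (-4)·((0)(1) - (5)(0)) - (-5)·((-2)(1) - (5)(3)) + (2)·((-2)(0) - (0)(3))
  = (-4)(0) - (-5)(-17) + (2)(0)
  = -85
det(A) = -85 ≠ 0, so A is invertible.

Cofactors Cᵢⱼ = (-1)ⁱ⁺ʲ·Mᵢⱼ:
C = 
  [  0,  17,   0]
  [  5, -10, -15]
  [-25,  16, -10]

adj(A) = Cᵀ:
adj(A) = 
  [  0,   5, -25]
  [ 17, -10,  16]
  [  0, -15, -10]

A⁻¹ = (-1/85) · adj(A):
A⁻¹ = 
  [     0,  -1/17,   5/17]
  [  -1/5,   2/17, -16/85]
  [     0,   3/17,   2/17]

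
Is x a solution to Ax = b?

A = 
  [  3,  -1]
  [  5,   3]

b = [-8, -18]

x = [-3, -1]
Yes

Ax = [-8, -18] = b ✓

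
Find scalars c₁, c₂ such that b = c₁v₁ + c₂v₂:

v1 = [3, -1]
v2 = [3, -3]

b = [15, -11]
c1 = 2, c2 = 3

b = 2·v1 + 3·v2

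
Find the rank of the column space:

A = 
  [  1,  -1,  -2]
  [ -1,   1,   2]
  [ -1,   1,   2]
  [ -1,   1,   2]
dim(Col(A)) = 1

Row reduce:
R2 → R2 + (1)·R1
R3 → R3 + (1)·R1
R4 → R4 + (1)·R1
REF = 
  [  1,  -1,  -2]
  [  0,   0,   0]
  [  0,   0,   0]
  [  0,   0,   0]
Pivot columns: 1 → 1 pivot.
dim(Col(A)) = number of pivot columns = 1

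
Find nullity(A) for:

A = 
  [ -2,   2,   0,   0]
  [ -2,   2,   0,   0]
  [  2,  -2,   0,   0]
nullity(A) = 3

Row reduce:
R2 → R2 - (1)·R1
R3 → R3 + (1)·R1
REF = 
  [ -2,   2,   0,   0]
  [  0,   0,   0,   0]
  [  0,   0,   0,   0]
Pivot columns: 1 → 1 pivot.
rank(A) = 1, so nullity(A) = 4 - 1 = 3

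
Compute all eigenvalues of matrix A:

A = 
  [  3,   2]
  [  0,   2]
λ = 3, 2

tr(A) = 5, det(A) = 6
Characteristic polynomial: λ² - tr(A)λ + det(A) = λ² - 5λ + 6
λ² - 5λ + 6 = (λ - 2)(λ - 3)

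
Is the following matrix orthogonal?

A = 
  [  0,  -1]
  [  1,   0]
Yes

AᵀA = 
  [  1,   0]
  [  0,   1]
= I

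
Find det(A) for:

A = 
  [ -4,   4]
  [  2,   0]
For a 2×2 matrix, det = ad - bc = (-4)(0) - (4)(2) = -8

det(A) = -8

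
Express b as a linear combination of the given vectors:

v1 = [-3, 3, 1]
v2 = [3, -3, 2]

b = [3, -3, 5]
c1 = 1, c2 = 2

b = 1·v1 + 2·v2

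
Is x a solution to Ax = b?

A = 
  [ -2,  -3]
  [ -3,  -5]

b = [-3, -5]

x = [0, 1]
Yes

Ax = [-3, -5] = b ✓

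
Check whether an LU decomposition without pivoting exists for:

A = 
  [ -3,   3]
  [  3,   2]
Yes.
A[1,1] = -3 ≠ 0, so Gaussian elimination proceeds without a row swap: multiplier ℓ₂₁ = (3)/(-3) = -1, and U[2,2] = 2 - (-1)(3) = 5.
L = 
  [  1,   0]
  [ -1,   1]
U = 
  [ -3,   3]
  [  0,   5]
Check row 2 of LU: [(-1)(-3), (-1)(3) + 5] = [3, 2] = row 2 of A ✓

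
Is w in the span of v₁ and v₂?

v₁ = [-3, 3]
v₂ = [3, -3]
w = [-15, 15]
Yes

Form the augmented matrix and row-reduce:
[v₁|v₂|w] = 
  [ -3,   3, -15]
  [  3,  -3,  15]
R2 → R2 + (1)·R1
REF = 
  [ -3,   3, -15]
  [  0,   0,   0]

No row of the form [0 0 | nonzero], so the system is consistent. Back-substitution gives c₁ = 5, c₂ = 0: w = (5)·v₁ + (0)·v₂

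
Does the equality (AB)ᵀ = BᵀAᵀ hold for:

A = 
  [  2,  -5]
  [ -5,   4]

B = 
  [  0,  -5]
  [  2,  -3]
Yes

(AB)ᵀ = 
  [-10,   8]
  [  5,  13]

BᵀAᵀ = 
  [-10,   8]
  [  5,  13]

Both sides are equal — this is the standard identity (AB)ᵀ = BᵀAᵀ, which holds for all A, B.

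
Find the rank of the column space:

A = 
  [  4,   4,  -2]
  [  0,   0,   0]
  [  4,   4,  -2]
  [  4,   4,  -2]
dim(Col(A)) = 1

Row reduce:
R3 → R3 - (1)·R1
R4 → R4 - (1)·R1
REF = 
  [  4,   4,  -2]
  [  0,   0,   0]
  [  0,   0,   0]
  [  0,   0,   0]
Pivot columns: 1 → 1 pivot.
dim(Col(A)) = number of pivot columns = 1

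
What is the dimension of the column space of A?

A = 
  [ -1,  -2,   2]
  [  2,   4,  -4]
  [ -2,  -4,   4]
dim(Col(A)) = 1

Row reduce:
R2 → R2 + (2)·R1
R3 → R3 - (2)·R1
REF = 
  [ -1,  -2,   2]
  [  0,   0,   0]
  [  0,   0,   0]
Pivot columns: 1 → 1 pivot.
dim(Col(A)) = number of pivot columns = 1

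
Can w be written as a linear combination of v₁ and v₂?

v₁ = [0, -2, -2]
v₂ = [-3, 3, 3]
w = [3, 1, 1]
Yes

Form the augmented matrix and row-reduce:
[v₁|v₂|w] = 
  [  0,  -3,   3]
  [ -2,   3,   1]
  [ -2,   3,   1]
Swap R1 ↔ R2
R3 → R3 - (1)·R1
REF = 
  [ -2,   3,   1]
  [  0,  -3,   3]
  [  0,   0,   0]

No row of the form [0 0 | nonzero], so the system is consistent. Back-substitution gives c₁ = -2, c₂ = -1: w = (-2)·v₁ + (-1)·v₂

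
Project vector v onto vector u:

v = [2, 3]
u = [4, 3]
proj_u(v) = [68/25, 51/25]

v·u = (2)(4) + (3)(3) = 17
u·u = (4)² + (3)² = 25
proj_u(v) = (v·u / u·u) × u = (17/25) × u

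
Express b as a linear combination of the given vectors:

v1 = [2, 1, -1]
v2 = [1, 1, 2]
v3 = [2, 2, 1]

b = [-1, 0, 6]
c1 = -1, c2 = 3, c3 = -1

b = -1·v1 + 3·v2 + -1·v3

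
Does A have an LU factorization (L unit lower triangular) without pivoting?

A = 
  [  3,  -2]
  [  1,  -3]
Yes.
A[1,1] = 3 ≠ 0, so Gaussian elimination proceeds without a row swap: multiplier ℓ₂₁ = (1)/(3) = 1/3, and U[2,2] = -3 - (1/3)(-2) = -7/3.
L = 
  [  1,   0]
  [1/3,   1]
U = 
  [   3,   -2]
  [   0, -7/3]
Check row 2 of LU: [(1/3)(3), (1/3)(-2) + (-7/3)] = [1, -3] = row 2 of A ✓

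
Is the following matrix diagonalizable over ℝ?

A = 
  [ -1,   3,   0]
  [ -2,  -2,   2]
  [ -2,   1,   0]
No

Characteristic polynomial: det(λI - A) = λ³ + 3λ² + 6λ + 10
By the rational root theorem any rational root is an integer dividing 10; none of those is a root, so p(λ) has no rational roots and hence (being an irreducible cubic) no repeated roots.
Discriminant of the cubic: Δ = -1080
Δ < 0 ⇒ one real eigenvalue and a complex-conjugate pair: λ ≈ -2.288, -0.356 + 2.06i, -0.356 - 2.06i
Has complex eigenvalues (not diagonalizable over ℝ).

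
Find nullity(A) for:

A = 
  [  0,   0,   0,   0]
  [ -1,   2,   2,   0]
nullity(A) = 3

Row reduce:
Swap R1 ↔ R2
REF = 
  [ -1,   2,   2,   0]
  [  0,   0,   0,   0]
Pivot columns: 1 → 1 pivot.
rank(A) = 1, so nullity(A) = 4 - 1 = 3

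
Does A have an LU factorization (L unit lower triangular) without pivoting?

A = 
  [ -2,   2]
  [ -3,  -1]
Yes.
A[1,1] = -2 ≠ 0, so Gaussian elimination proceeds without a row swap: multiplier ℓ₂₁ = (-3)/(-2) = 3/2, and U[2,2] = -1 - (3/2)(2) = -4.
L = 
  [  1,   0]
  [3/2,   1]
U = 
  [ -2,   2]
  [  0,  -4]
Check row 2 of LU: [(3/2)(-2), (3/2)(2) + (-4)] = [-3, -1] = row 2 of A ✓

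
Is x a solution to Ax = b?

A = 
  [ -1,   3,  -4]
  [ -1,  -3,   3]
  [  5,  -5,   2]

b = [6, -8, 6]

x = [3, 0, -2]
No

Ax = [5, -9, 11] ≠ b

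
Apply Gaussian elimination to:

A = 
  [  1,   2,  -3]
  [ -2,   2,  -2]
Row operations:
R2 → R2 + (2)·R1

Resulting echelon form:
REF = 
  [  1,   2,  -3]
  [  0,   6,  -8]

Rank = 2 (number of non-zero pivot rows).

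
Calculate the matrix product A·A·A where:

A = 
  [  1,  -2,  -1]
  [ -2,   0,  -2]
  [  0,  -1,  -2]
A^3 = 
  [  7, -15, -13]
  [-14,  -2, -22]
  [ -2, -10, -18]

A² = A·A:
A²[1,1] = (1)(1) + (-2)(-2) + (-1)(0) = 5
A²[1,2] = (1)(-2) + (-2)(0) + (-1)(-1) = -1
A²[1,3] = (1)(-1) + (-2)(-2) + (-1)(-2) = 5
A²[2,1] = (-2)(1) + (0)(-2) + (-2)(0) = -2
A²[2,2] = (-2)(-2) + (0)(0) + (-2)(-1) = 6
A²[2,3] = (-2)(-1) + (0)(-2) + (-2)(-2) = 6
A²[3,1] = (0)(1) + (-1)(-2) + (-2)(0) = 2
A²[3,2] = (0)(-2) + (-1)(0) + (-2)(-1) = 2
A²[3,3] = (0)(-1) + (-1)(-2) + (-2)(-2) = 6
A² = 
  [  5,  -1,   5]
  [ -2,   6,   6]
  [  2,   2,   6]

A^3 = A^2·A:
A^3[1,1] = (5)(1) + (-1)(-2) + (5)(0) = 7
A^3[1,2] = (5)(-2) + (-1)(0) + (5)(-1) = -15
A^3[1,3] = (5)(-1) + (-1)(-2) + (5)(-2) = -13
A^3[2,1] = (-2)(1) + (6)(-2) + (6)(0) = -14
A^3[2,2] = (-2)(-2) + (6)(0) + (6)(-1) = -2
A^3[2,3] = (-2)(-1) + (6)(-2) + (6)(-2) = -22
A^3[3,1] = (2)(1) + (2)(-2) + (6)(0) = -2
A^3[3,2] = (2)(-2) + (2)(0) + (6)(-1) = -10
A^3[3,3] = (2)(-1) + (2)(-2) + (6)(-2) = -18
A^3 = 
  [  7, -15, -13]
  [-14,  -2, -22]
  [ -2, -10, -18]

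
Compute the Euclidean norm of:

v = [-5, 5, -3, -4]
8.66

||v||₂ = √((-5)² + (5)² + (-3)² + (-4)²) = √75 = 8.66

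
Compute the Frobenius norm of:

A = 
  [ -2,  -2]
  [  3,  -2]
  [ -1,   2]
||A||_F = 5.099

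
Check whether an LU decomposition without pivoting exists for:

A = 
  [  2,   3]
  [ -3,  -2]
Yes.
A[1,1] = 2 ≠ 0, so Gaussian elimination proceeds without a row swap: multiplier ℓ₂₁ = (-3)/(2) = -3/2, and U[2,2] = -2 - (-3/2)(3) = 5/2.
L = 
  [   1,    0]
  [-3/2,    1]
U = 
  [  2,   3]
  [  0, 5/2]
Check row 2 of LU: [(-3/2)(2), (-3/2)(3) + (5/2)] = [-3, -2] = row 2 of A ✓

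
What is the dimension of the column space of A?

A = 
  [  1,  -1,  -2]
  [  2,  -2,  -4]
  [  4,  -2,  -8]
Row reduce:
R2 → R2 - (2)·R1
R3 → R3 - (4)·R1
Swap R2 ↔ R3
REF = 
  [  1,  -1,  -2]
  [  0,   2,   0]
  [  0,   0,   0]
Pivot columns: 1, 2 → 2 pivots.
dim(Col(A)) = number of pivot columns = 2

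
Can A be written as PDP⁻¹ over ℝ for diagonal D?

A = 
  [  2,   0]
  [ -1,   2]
No

tr(A) = 4, det(A) = 4
Characteristic polynomial: λ² - tr(A)λ + det(A) = λ² - 4λ + 4
λ² - 4λ + 4 = (λ - 2)²
Eigenvalues: 2, 2
λ=2: alg. mult. = 2, geom. mult. = 2 - rank(A - (2)I) = 2 - 1 = 1
Sum of geometric multiplicities = 1 < n = 2, so there aren't enough independent eigenvectors.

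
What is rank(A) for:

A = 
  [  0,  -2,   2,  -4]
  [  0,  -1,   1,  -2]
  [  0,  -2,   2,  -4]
Row reduce:
R2 → R2 - (1/2)·R1
R3 → R3 - (1)·R1
REF = 
  [  0,  -2,   2,  -4]
  [  0,   0,   0,   0]
  [  0,   0,   0,   0]
Pivot columns: 2 → 1 pivot.

rank(A) = 1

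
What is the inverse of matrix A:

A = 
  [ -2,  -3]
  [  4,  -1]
det(A) = (-2)(-1) - (-3)(4) = 14
For a 2×2 matrix, A⁻¹ = (1/det(A)) · [[d, -b], [-c, a]]
    = (1/14) · [[-1, 3], [-4, -2]]

A⁻¹ = 
  [-1/14,  3/14]
  [ -2/7,  -1/7]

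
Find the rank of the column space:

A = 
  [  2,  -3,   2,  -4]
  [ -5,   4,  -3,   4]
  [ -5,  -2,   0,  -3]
dim(Col(A)) = 3

Row reduce:
R2 → R2 + (5/2)·R1
R3 → R3 + (5/2)·R1
R3 → R3 - (19/7)·R2
REF = 
  [   2,   -3,    2,   -4]
  [   0, -7/2,    2,   -6]
  [   0,    0, -3/7, 23/7]
Pivot columns: 1, 2, 3 → 3 pivots.
dim(Col(A)) = number of pivot columns = 3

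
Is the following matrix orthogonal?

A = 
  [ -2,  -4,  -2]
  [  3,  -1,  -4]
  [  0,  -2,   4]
No

AᵀA = 
  [ 13,   5,  -8]
  [  5,  21,   4]
  [ -8,   4,  36]
≠ I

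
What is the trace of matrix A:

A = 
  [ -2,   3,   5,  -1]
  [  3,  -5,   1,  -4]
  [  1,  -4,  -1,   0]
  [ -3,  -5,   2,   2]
-6

tr(A) = -2 + -5 + -1 + 2 = -6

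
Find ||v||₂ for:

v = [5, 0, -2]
5.385

||v||₂ = √((5)² + (0)² + (-2)²) = √29 = 5.385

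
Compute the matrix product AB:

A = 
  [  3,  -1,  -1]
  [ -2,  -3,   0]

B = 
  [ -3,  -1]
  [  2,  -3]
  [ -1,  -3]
A is 2×3 and B is 3×2, so AB is 2×2. Each entry is (row of A)·(column of B):
AB[1,1] = (3)(-3) + (-1)(2) + (-1)(-1) = -10
AB[1,2] = (3)(-1) + (-1)(-3) + (-1)(-3) = 3
AB[2,1] = (-2)(-3) + (-3)(2) + (0)(-1) = 0
AB[2,2] = (-2)(-1) + (-3)(-3) + (0)(-3) = 11

AB = 
  [-10,   3]
  [  0,  11]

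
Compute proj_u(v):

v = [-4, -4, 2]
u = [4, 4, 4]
v·u = (-4)(4) + (-4)(4) + (2)(4) = -24
u·u = (4)² + (4)² + (4)² = 48
proj_u(v) = (v·u / u·u) × u = (-24/48) × u = (-1/2) × u

proj_u(v) = [-2, -2, -2]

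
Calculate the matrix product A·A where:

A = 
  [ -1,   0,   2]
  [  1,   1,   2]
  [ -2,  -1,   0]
A² = A·A:
A²[1,1] = (-1)(-1) + (0)(1) + (2)(-2) = -3
A²[1,2] = (-1)(0) + (0)(1) + (2)(-1) = -2
A²[1,3] = (-1)(2) + (0)(2) + (2)(0) = -2
A²[2,1] = (1)(-1) + (1)(1) + (2)(-2) = -4
A²[2,2] = (1)(0) + (1)(1) + (2)(-1) = -1
A²[2,3] = (1)(2) + (1)(2) + (2)(0) = 4
A²[3,1] = (-2)(-1) + (-1)(1) + (0)(-2) = 1
A²[3,2] = (-2)(0) + (-1)(1) + (0)(-1) = -1
A²[3,3] = (-2)(2) + (-1)(2) + (0)(0) = -6
A² = 
  [ -3,  -2,  -2]
  [ -4,  -1,   4]
  [  1,  -1,  -6]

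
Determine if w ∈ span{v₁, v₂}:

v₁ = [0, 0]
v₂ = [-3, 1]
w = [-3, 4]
No

Form the augmented matrix and row-reduce:
[v₁|v₂|w] = 
  [  0,  -3,  -3]
  [  0,   1,   4]
R2 → R2 + (1/3)·R1
REF = 
  [  0,  -3,  -3]
  [  0,   0,   3]

Row 2 reads [0 0 | 3], i.e. 0 = 3, so the system is inconsistent and w ∉ span{v₁, v₂}.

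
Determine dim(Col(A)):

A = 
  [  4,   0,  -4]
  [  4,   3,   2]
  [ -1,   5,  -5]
Row reduce:
R2 → R2 - (1)·R1
R3 → R3 + (1/4)·R1
R3 → R3 - (5/3)·R2
REF = 
  [  4,   0,  -4]
  [  0,   3,   6]
  [  0,   0, -16]
Pivot columns: 1, 2, 3 → 3 pivots.
dim(Col(A)) = number of pivot columns = 3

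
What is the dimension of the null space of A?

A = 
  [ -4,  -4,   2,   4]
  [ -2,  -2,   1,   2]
nullity(A) = 3

Row reduce:
R2 → R2 - (1/2)·R1
REF = 
  [ -4,  -4,   2,   4]
  [  0,   0,   0,   0]
Pivot columns: 1 → 1 pivot.
rank(A) = 1, so nullity(A) = 4 - 1 = 3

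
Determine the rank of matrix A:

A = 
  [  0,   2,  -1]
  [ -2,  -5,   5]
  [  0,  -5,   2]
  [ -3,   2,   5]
rank(A) = 3

Row reduce:
Swap R1 ↔ R2
R4 → R4 - (3/2)·R1
R3 → R3 + (5/2)·R2
R4 → R4 - (19/4)·R2
R4 → R4 + (9/2)·R3
REF = 
  [  -2,   -5,    5]
  [   0,    2,   -1]
  [   0,    0, -1/2]
  [   0,    0,    0]
Pivot columns: 1, 2, 3 → 3 pivots.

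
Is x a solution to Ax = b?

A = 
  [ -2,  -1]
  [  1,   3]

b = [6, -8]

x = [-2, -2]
Yes

Ax = [6, -8] = b ✓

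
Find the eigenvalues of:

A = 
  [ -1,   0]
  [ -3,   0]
λ = 0, -1

tr(A) = -1, det(A) = 0
Characteristic polynomial: λ² - tr(A)λ + det(A) = λ² + λ
λ² + λ = λ(λ + 1)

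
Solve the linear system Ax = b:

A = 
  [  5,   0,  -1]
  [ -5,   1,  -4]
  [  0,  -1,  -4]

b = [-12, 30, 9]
Row reduce the augmented matrix [A|b]:
R2 → R2 + (1)·R1
R3 → R3 + (1)·R2
REF = 
  [  5,   0,  -1, -12]
  [  0,   1,  -5,  18]
  [  0,   0,  -9,  27]

Back-substitution:
x₃ = 27 / (-9) = -3
x₂ = (18 - (-5)(-3)) / 1 = 3
x₁ = (-12 - (0)(3) - (-1)(-3)) / 5 = -3

x = [-3, 3, -3]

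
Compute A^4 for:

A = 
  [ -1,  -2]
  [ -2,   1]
A^4 = 
  [ 25,   0]
  [  0,  25]

A² = A·A:
A²[1,1] = (-1)(-1) + (-2)(-2) = 5
A²[1,2] = (-1)(-2) + (-2)(1) = 0
A²[2,1] = (-2)(-1) + (1)(-2) = 0
A²[2,2] = (-2)(-2) + (1)(1) = 5
A² = 
  [  5,   0]
  [  0,   5]

A^3 = A^2·A:
A^3[1,1] = (5)(-1) + (0)(-2) = -5
A^3[1,2] = (5)(-2) + (0)(1) = -10
A^3[2,1] = (0)(-1) + (5)(-2) = -10
A^3[2,2] = (0)(-2) + (5)(1) = 5
A^3 = 
  [ -5, -10]
  [-10,   5]

A^4 = A^3·A:
A^4[1,1] = (-5)(-1) + (-10)(-2) = 25
A^4[1,2] = (-5)(-2) + (-10)(1) = 0
A^4[2,1] = (-10)(-1) + (5)(-2) = 0
A^4[2,2] = (-10)(-2) + (5)(1) = 25
A^4 = 
  [ 25,   0]
  [  0,  25]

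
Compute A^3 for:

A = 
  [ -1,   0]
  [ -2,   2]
A² = A·A:
A²[1,1] = (-1)(-1) + (0)(-2) = 1
A²[1,2] = (-1)(0) + (0)(2) = 0
A²[2,1] = (-2)(-1) + (2)(-2) = -2
A²[2,2] = (-2)(0) + (2)(2) = 4
A² = 
  [  1,   0]
  [ -2,   4]

A^3 = A^2·A:
A^3[1,1] = (1)(-1) + (0)(-2) = -1
A^3[1,2] = (1)(0) + (0)(2) = 0
A^3[2,1] = (-2)(-1) + (4)(-2) = -6
A^3[2,2] = (-2)(0) + (4)(2) = 8
A^3 = 
  [ -1,   0]
  [ -6,   8]

Therefore
A^3 = 
  [ -1,   0]
  [ -6,   8]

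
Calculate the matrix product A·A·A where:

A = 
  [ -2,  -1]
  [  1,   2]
A² = A·A:
A²[1,1] = (-2)(-2) + (-1)(1) = 3
A²[1,2] = (-2)(-1) + (-1)(2) = 0
A²[2,1] = (1)(-2) + (2)(1) = 0
A²[2,2] = (1)(-1) + (2)(2) = 3
A² = 
  [  3,   0]
  [  0,   3]

A^3 = A^2·A:
A^3[1,1] = (3)(-2) + (0)(1) = -6
A^3[1,2] = (3)(-1) + (0)(2) = -3
A^3[2,1] = (0)(-2) + (3)(1) = 3
A^3[2,2] = (0)(-1) + (3)(2) = 6
A^3 = 
  [ -6,  -3]
  [  3,   6]

Therefore
A^3 = 
  [ -6,  -3]
  [  3,   6]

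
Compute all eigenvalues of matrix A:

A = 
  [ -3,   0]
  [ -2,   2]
λ = 2, -3

tr(A) = -1, det(A) = -6
Characteristic polynomial: λ² - tr(A)λ + det(A) = λ² + λ - 6
λ² + λ - 6 = (λ + 3)(λ - 2)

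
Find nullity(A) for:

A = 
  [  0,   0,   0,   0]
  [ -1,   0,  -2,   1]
nullity(A) = 3

Row reduce:
Swap R1 ↔ R2
REF = 
  [ -1,   0,  -2,   1]
  [  0,   0,   0,   0]
Pivot columns: 1 → 1 pivot.
rank(A) = 1, so nullity(A) = 4 - 1 = 3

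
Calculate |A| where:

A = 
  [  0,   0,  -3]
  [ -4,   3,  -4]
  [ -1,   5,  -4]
Cofactor expansion along row 1:
det(A) = (0)·((3)(-4) - (-4)(5)) - (0)·((-4)(-4) - (-4)(-1)) + (-3)·((-4)(5) - (3)(-1))
  = (0)(8) - (0)(12) + (-3)(-17)
  = 51

det(A) = 51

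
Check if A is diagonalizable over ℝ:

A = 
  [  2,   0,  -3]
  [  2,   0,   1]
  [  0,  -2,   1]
No

Characteristic polynomial: det(λI - A) = λ³ - 3λ² + 4λ - 16
By the rational root theorem any rational root is an integer dividing 16; none of those is a root, so p(λ) has no rational roots and hence (being an irreducible cubic) no repeated roots.
Discriminant of the cubic: Δ = -5296
Δ < 0 ⇒ one real eigenvalue and a complex-conjugate pair: λ ≈ 3.272, -0.136 + 2.207i, -0.136 - 2.207i
Has complex eigenvalues (not diagonalizable over ℝ).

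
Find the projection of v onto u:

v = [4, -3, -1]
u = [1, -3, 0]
v·u = (4)(1) + (-3)(-3) + (-1)(0) = 13
u·u = (1)² + (-3)² + (0)² = 10
proj_u(v) = (v·u / u·u) × u = (13/10) × u

proj_u(v) = [13/10, -39/10, 0]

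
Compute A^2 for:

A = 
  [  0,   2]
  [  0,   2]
A² = A·A:
A²[1,1] = (0)(0) + (2)(0) = 0
A²[1,2] = (0)(2) + (2)(2) = 4
A²[2,1] = (0)(0) + (2)(0) = 0
A²[2,2] = (0)(2) + (2)(2) = 4
A² = 
  [  0,   4]
  [  0,   4]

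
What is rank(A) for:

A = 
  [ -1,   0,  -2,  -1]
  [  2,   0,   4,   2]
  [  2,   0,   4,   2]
rank(A) = 1

Row reduce:
R2 → R2 + (2)·R1
R3 → R3 + (2)·R1
REF = 
  [ -1,   0,  -2,  -1]
  [  0,   0,   0,   0]
  [  0,   0,   0,   0]
Pivot columns: 1 → 1 pivot.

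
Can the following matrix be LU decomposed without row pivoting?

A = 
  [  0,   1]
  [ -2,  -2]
No.
A[1,1] = 0 but A[2,1] = -2 ≠ 0. Any LU with L unit lower triangular has (LU)[1,1] = U[1,1] and (LU)[2,1] = L[2,1]·U[1,1]; matching A forces U[1,1] = 0, which then forces (LU)[2,1] = 0 ≠ -2. A row swap (pivoting) is required.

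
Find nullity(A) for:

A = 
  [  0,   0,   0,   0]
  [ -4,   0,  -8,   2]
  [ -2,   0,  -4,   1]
nullity(A) = 3

Row reduce:
Swap R1 ↔ R2
R3 → R3 - (1/2)·R1
REF = 
  [ -4,   0,  -8,   2]
  [  0,   0,   0,   0]
  [  0,   0,   0,   0]
Pivot columns: 1 → 1 pivot.
rank(A) = 1, so nullity(A) = 4 - 1 = 3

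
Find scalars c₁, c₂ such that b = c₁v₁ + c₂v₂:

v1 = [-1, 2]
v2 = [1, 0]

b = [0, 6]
c1 = 3, c2 = 3

b = 3·v1 + 3·v2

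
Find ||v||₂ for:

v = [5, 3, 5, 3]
8.246

||v||₂ = √((5)² + (3)² + (5)² + (3)²) = √68 = 8.246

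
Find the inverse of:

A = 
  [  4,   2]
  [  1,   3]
det(A) = (4)(3) - (2)(1) = 10
For a 2×2 matrix, A⁻¹ = (1/det(A)) · [[d, -b], [-c, a]]
    = (1/10) · [[3, -2], [-1, 4]]

A⁻¹ = 
  [ 3/10,  -1/5]
  [-1/10,   2/5]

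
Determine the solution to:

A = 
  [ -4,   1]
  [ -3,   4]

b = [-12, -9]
Row reduce the augmented matrix [A|b]:
R2 → R2 - (3/4)·R1
REF = 
  [  -4,    1,  -12]
  [   0, 13/4,    0]

Back-substitution:
x₂ = 0 / (13/4) = 0
x₁ = (-12 - (1)(0)) / (-4) = 3

x = [3, 0]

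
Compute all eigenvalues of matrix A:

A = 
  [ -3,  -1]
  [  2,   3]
tr(A) = 0, det(A) = -7
Characteristic polynomial: λ² - tr(A)λ + det(A) = λ² - 7
λ² - 7 = 0  ⇒  λ = (0 ± √((0)² - 4·(-7)))/2 = (0 ± √(28))/2
  = √7,  -√7

λ = √7, -√7  (≈ 2.646, -2.646)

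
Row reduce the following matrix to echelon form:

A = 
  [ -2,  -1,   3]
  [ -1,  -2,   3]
Row operations:
R2 → R2 - (1/2)·R1

Resulting echelon form:
REF = 
  [  -2,   -1,    3]
  [   0, -3/2,  3/2]

Rank = 2 (number of non-zero pivot rows).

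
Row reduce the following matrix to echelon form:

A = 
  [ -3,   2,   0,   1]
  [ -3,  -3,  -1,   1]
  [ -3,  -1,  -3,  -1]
Row operations:
R2 → R2 - (1)·R1
R3 → R3 - (1)·R1
R3 → R3 - (3/5)·R2

Resulting echelon form:
REF = 
  [   -3,     2,     0,     1]
  [    0,    -5,    -1,     0]
  [    0,     0, -12/5,    -2]

Rank = 3 (number of non-zero pivot rows).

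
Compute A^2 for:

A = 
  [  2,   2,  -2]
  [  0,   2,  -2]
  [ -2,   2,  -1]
A² = A·A:
A²[1,1] = (2)(2) + (2)(0) + (-2)(-2) = 8
A²[1,2] = (2)(2) + (2)(2) + (-2)(2) = 4
A²[1,3] = (2)(-2) + (2)(-2) + (-2)(-1) = -6
A²[2,1] = (0)(2) + (2)(0) + (-2)(-2) = 4
A²[2,2] = (0)(2) + (2)(2) + (-2)(2) = 0
A²[2,3] = (0)(-2) + (2)(-2) + (-2)(-1) = -2
A²[3,1] = (-2)(2) + (2)(0) + (-1)(-2) = -2
A²[3,2] = (-2)(2) + (2)(2) + (-1)(2) = -2
A²[3,3] = (-2)(-2) + (2)(-2) + (-1)(-1) = 1
A² = 
  [  8,   4,  -6]
  [  4,   0,  -2]
  [ -2,  -2,   1]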